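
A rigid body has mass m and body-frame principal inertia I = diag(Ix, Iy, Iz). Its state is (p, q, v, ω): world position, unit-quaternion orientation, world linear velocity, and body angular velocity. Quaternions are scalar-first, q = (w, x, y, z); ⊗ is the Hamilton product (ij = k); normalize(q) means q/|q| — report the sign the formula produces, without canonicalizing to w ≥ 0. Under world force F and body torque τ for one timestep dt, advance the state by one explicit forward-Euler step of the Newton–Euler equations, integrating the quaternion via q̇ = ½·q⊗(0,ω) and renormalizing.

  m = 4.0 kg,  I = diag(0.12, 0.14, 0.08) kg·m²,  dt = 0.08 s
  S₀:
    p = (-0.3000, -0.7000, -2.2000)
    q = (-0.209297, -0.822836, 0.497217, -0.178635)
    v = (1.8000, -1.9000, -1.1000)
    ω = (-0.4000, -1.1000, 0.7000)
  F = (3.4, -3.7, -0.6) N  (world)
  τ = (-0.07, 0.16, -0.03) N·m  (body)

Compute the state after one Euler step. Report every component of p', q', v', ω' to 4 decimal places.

p' = (-0.1560, -0.8520, -2.2880)
q' = (-0.1953, -0.8122, 0.5315, -0.1401)
v' = (1.8680, -1.9740, -1.1120)
ω' = (-0.4775, -1.0022, 0.6612)

ω×(Iω) gyroscopic = (0.0462, -0.0112, 0.0088)
α = I⁻¹(τ − ω×Iω) = (-0.9683, 1.2229, -0.4850)
ω + α·dt = (-0.4775, -1.0022, 0.6612)
2q̇ = q⊗(0,ω) = (0.3428488, 0.2352722, 0.8776659, 0.9574985)
q + ½dt·q⊗(0,ω), renormalized = (-0.1953, -0.8122, 0.5315, -0.1401)
a = F/m = (0.8500, -0.9250, -0.1500)
p + v·dt = (-0.1560, -0.8520, -2.2880)
new velocity v' = (1.8680, -1.9740, -1.1120)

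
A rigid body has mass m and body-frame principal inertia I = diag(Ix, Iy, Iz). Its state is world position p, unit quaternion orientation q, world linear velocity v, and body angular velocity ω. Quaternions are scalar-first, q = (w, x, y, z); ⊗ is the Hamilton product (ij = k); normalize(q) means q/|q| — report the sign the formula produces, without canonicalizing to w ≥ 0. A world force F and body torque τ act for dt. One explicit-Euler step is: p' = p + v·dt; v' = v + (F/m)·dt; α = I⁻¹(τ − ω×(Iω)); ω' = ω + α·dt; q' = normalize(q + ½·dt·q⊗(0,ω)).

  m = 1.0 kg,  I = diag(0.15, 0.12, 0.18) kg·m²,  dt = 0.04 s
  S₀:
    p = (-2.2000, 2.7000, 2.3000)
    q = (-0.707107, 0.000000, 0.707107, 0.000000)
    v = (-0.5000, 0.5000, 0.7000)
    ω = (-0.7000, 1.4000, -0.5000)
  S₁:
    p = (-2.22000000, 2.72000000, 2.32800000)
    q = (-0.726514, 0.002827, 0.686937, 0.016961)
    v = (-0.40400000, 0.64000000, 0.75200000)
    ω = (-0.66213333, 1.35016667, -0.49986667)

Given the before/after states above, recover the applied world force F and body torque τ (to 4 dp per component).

F = (2.4000, 3.5000, 1.3000)
τ = (0.1000, -0.1600, 0.0300)

velocity change Δv = (0.09600000, 0.14000000, 0.05200000)
F = m·Δv/dt = (2.4000, 3.5000, 1.3000)
Δω = ω₁−ω₀ = (0.03786667, -0.04983333, 0.00013333)
ω₀×(Iω₀) = (-0.0420, -0.0105, 0.0294)
I·α + gyro = (0.1000, -0.1600, 0.0300)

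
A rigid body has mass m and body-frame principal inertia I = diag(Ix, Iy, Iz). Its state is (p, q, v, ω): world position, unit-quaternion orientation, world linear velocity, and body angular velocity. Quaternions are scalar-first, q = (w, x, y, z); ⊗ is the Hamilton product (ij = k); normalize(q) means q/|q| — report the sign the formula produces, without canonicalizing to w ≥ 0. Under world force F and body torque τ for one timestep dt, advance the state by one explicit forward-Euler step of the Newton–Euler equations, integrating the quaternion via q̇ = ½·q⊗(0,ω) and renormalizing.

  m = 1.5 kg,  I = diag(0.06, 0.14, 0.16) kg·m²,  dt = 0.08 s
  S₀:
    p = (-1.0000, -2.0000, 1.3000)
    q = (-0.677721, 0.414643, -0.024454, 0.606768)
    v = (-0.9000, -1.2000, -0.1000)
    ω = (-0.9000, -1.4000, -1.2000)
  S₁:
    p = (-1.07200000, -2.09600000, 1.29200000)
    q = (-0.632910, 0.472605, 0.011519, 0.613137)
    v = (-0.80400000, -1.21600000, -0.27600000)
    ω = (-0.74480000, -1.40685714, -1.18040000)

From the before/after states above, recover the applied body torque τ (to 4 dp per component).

τ = (0.1500, -0.1200, 0.1400)

rate change Δω = (0.15520000, -0.00685714, 0.01960000)
gyro term ω₀×Iω₀ = (0.0336, -0.1080, 0.1008)
applied torque τ = (0.1500, -0.1200, 0.1400)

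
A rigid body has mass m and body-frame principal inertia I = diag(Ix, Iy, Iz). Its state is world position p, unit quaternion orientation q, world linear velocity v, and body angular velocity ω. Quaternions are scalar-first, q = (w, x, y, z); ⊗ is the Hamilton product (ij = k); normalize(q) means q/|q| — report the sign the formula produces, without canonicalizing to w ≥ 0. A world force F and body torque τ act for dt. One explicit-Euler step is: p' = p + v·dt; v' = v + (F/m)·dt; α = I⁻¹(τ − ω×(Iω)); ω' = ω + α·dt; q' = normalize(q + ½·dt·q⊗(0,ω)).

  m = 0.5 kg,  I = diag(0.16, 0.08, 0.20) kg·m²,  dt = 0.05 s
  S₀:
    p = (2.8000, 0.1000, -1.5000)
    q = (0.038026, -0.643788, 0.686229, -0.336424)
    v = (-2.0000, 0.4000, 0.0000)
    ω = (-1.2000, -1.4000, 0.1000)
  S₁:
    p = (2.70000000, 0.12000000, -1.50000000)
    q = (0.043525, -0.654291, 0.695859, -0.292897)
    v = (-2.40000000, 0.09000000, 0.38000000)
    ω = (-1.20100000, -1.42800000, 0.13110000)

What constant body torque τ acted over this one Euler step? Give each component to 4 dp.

τ = (-0.0200, -0.0400, -0.0100)

rate change Δω = (-0.00100000, -0.02800000, 0.03110000)
applied torque τ = (-0.0200, -0.0400, -0.0100)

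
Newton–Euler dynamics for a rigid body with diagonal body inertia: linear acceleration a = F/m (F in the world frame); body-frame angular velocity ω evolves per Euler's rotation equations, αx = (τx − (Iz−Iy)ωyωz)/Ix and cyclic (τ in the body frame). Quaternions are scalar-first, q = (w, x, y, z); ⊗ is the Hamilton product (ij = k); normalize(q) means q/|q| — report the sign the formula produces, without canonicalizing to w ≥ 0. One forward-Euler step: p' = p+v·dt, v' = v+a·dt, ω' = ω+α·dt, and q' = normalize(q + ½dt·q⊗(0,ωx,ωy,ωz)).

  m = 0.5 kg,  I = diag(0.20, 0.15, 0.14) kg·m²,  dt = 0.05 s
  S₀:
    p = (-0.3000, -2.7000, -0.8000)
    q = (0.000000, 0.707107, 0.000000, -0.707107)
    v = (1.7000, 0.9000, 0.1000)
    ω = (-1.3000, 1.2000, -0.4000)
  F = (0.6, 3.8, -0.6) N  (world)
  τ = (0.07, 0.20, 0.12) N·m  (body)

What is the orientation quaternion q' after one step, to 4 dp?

2q̇ = q⊗(0,ω) = (0.6363963, 0.8485284, 1.2020819, 0.8485284)
updated quaternion q' = (0.0159, 0.7276, 0.0300, -0.6852)

q' = (0.0159, 0.7276, 0.0300, -0.6852)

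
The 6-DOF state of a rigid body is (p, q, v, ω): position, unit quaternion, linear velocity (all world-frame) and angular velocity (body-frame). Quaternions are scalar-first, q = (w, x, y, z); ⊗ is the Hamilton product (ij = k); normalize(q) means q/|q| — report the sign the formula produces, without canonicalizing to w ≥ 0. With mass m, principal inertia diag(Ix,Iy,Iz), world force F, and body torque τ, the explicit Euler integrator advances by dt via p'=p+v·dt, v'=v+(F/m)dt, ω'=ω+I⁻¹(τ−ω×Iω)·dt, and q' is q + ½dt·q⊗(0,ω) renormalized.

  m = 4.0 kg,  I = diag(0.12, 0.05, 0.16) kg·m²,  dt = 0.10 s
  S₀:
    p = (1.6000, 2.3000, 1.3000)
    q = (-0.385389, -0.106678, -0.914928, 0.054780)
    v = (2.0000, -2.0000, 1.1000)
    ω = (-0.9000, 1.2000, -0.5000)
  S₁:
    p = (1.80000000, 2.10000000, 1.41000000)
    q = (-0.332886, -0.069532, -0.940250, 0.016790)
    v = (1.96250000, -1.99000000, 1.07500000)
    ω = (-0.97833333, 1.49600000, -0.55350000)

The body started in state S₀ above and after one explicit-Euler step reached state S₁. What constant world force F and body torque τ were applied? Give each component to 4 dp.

Δω = ω₁−ω₀ = (-0.07833333, 0.29600000, -0.05350000)
applied torque τ = (-0.1600, 0.1300, -0.0100)
Δv = v₁−v₀ = (-0.03750000, 0.01000000, -0.02500000)
F = m·Δv/dt = (-1.5000, 0.4000, -1.0000)

F = (-1.5000, 0.4000, -1.0000)
τ = (-0.1600, 0.1300, -0.0100)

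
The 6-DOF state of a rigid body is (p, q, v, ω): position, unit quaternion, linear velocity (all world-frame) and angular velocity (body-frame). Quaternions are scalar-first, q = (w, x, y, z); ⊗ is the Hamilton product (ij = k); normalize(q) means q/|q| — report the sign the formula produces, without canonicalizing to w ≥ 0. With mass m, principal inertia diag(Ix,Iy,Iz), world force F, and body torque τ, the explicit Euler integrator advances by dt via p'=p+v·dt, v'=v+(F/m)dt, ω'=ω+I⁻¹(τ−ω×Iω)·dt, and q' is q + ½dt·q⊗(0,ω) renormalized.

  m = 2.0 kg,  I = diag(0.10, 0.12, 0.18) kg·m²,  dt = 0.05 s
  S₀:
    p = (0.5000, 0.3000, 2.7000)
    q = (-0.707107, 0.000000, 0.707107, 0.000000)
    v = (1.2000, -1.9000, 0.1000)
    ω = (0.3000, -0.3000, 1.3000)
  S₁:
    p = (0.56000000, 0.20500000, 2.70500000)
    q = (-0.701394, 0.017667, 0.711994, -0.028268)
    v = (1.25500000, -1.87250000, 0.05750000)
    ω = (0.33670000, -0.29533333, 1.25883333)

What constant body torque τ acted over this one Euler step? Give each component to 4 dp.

τ = (0.0500, -0.0200, -0.1500)

rate change Δω = (0.03670000, 0.00466667, -0.04116667)
gyro term ω₀×Iω₀ = (-0.0234, -0.0312, -0.0018)
I·α + gyro = (0.0500, -0.0200, -0.1500)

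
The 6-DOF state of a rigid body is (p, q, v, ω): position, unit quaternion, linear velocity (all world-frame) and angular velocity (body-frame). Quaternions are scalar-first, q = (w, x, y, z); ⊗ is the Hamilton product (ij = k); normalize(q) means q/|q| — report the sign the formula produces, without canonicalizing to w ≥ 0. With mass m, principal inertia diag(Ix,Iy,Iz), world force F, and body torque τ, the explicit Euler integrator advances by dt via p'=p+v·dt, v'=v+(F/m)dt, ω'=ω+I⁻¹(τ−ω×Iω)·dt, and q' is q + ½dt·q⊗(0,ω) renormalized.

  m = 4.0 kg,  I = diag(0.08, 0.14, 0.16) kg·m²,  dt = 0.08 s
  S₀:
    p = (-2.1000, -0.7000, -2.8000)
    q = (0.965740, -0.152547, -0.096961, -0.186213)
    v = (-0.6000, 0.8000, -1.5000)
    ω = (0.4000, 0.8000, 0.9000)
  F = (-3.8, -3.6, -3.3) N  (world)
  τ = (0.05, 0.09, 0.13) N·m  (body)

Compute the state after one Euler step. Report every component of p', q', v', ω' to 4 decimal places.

p + v·dt = (-2.1480, -0.6360, -2.9200)
v' = v + a·dt = (-0.6760, 0.7280, -1.5660)
precession coupling ω×(Iω) = (0.0144, -0.0288, 0.0192)
angular accel α = (0.4450, 0.8486, 0.6925)
new body rate ω' = (0.4356, 0.8679, 0.9554)
q⊗(0,ω) = (0.3061793, 0.4480015, 0.8353991, 0.7859128)
q' = normalize(q + ½dt·q⊗(0,ω)) = (0.9767, -0.1345, -0.0635, -0.1546)

p' = (-2.1480, -0.6360, -2.9200)
q' = (0.9767, -0.1345, -0.0635, -0.1546)
v' = (-0.6760, 0.7280, -1.5660)
ω' = (0.4356, 0.8679, 0.9554)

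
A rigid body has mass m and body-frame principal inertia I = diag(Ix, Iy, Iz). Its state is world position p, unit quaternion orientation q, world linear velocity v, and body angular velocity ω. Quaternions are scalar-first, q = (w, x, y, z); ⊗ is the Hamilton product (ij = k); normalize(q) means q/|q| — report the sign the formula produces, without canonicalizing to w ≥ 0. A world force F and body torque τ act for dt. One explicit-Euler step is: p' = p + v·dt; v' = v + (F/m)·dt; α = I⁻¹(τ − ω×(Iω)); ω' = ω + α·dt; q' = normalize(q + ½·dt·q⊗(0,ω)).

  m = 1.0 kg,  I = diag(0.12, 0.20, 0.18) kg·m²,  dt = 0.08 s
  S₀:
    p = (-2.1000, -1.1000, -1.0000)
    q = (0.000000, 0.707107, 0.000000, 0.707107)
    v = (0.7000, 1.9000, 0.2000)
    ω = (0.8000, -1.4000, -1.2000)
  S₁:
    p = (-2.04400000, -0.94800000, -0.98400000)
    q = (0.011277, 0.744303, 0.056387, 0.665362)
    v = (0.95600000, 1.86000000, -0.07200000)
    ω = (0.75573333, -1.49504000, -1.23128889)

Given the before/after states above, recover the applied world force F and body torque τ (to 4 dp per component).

F = (3.2000, -0.5000, -3.4000)
τ = (-0.1000, -0.1800, -0.1600)

v₁ − v₀ = (0.25600000, -0.04000000, -0.27200000)
m·(v₁−v₀)/dt = (3.2000, -0.5000, -3.4000)
Δω = ω₁−ω₀ = (-0.04426667, -0.09504000, -0.03128889)
τ = I·(Δω/dt) + ω₀×(Iω₀) = (-0.1000, -0.1800, -0.1600)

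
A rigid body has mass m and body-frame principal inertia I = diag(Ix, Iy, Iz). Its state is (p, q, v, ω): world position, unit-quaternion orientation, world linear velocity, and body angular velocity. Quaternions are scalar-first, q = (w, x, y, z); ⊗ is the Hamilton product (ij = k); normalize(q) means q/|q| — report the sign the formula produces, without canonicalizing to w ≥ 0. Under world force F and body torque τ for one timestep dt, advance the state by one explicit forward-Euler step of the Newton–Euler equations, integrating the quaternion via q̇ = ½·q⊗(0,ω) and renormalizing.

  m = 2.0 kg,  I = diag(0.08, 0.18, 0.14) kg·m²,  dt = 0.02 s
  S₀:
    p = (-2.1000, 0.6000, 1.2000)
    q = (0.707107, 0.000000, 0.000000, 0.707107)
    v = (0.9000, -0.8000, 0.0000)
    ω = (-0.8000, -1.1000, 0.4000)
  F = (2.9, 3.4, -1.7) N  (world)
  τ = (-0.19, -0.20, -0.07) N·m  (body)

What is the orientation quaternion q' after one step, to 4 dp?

q' = (0.7042, 0.0021, -0.0134, 0.7099)

q⊗(0,ω) = (-0.2828428, 0.2121321, -1.3435033, 0.2828428)
updated quaternion q' = (0.7042, 0.0021, -0.0134, 0.7099)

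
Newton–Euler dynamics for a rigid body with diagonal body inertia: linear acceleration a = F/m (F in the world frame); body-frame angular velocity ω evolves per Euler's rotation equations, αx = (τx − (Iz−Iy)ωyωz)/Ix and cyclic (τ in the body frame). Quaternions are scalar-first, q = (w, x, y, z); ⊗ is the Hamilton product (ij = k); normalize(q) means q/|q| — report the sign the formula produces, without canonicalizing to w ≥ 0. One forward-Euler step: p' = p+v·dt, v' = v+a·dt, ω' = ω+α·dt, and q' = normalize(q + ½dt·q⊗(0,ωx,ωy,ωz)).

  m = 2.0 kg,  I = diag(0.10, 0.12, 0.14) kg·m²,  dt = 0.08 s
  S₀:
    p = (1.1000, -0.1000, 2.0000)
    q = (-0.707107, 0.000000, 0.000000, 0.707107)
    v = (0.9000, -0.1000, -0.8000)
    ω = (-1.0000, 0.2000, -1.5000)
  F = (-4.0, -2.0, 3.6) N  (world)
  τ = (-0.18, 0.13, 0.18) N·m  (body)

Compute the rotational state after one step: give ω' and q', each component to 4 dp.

ω' = (-1.1392, 0.3267, -1.3949)
q' = (-0.6629, 0.0226, -0.0339, 0.7476)

(τ − ω×Iω)/I = (-1.7400, 1.5833, 1.3143)
ω + α·dt = (-1.1392, 0.3267, -1.3949)
Hamilton product q⊗(0,ω) = (1.0606605, 0.5656856, -0.8485284, 1.0606605)
q' = normalize(q + ½dt·q⊗(0,ω)) = (-0.6629, 0.0226, -0.0339, 0.7476)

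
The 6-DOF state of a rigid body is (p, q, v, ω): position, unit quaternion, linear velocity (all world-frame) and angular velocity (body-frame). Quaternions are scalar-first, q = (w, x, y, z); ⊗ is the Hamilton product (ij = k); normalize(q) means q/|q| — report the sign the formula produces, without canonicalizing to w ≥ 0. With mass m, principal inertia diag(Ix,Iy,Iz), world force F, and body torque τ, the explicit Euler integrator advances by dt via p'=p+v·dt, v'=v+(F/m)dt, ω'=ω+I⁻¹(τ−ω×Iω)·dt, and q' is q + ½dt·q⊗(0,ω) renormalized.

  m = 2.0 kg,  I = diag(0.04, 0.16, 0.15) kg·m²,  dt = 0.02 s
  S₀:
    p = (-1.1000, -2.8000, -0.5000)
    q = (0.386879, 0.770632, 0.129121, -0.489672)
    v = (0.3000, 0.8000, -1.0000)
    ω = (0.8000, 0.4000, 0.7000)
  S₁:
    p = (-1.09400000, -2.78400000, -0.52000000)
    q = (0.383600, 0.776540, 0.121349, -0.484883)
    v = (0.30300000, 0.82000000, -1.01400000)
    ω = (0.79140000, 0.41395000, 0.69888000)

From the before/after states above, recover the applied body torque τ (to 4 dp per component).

τ = (-0.0200, 0.0500, 0.0300)

ω₁ − ω₀ = (-0.00860000, 0.01395000, -0.00112000)
gyro term ω₀×Iω₀ = (-0.0028, -0.0616, 0.0384)
I·α + gyro = (-0.0200, 0.0500, 0.0300)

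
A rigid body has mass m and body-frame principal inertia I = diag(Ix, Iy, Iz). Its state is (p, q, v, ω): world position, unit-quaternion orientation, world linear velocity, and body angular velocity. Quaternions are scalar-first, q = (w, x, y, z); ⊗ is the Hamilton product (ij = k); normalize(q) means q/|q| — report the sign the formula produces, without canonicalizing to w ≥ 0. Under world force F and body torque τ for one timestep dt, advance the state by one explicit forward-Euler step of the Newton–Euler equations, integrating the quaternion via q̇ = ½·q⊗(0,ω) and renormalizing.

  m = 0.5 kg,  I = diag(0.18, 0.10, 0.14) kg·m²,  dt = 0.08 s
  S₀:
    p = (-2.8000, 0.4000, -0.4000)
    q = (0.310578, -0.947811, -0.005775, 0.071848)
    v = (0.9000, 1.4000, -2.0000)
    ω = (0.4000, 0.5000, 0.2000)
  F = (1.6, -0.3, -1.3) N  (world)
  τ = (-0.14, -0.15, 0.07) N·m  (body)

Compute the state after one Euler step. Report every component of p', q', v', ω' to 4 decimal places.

p' = (-2.7280, 0.5120, -0.5600)
q' = (0.3252, -0.9440, 0.0092, 0.0554)
v' = (1.1560, 1.3520, -2.2080)
ω' = (0.3360, 0.3774, 0.2491)

α = I⁻¹(τ − ω×Iω) = (-0.8000, -1.5320, 0.6143)
new body rate ω' = (0.3360, 0.3774, 0.2491)
Hamilton product q⊗(0,ω) = (0.3676423, 0.0871522, 0.3735904, -0.4094799)
q' = normalize(q + ½dt·q⊗(0,ω)) = (0.3252, -0.9440, 0.0092, 0.0554)
p + v·dt = (-2.7280, 0.5120, -0.5600)
new velocity v' = (1.1560, 1.3520, -2.2080)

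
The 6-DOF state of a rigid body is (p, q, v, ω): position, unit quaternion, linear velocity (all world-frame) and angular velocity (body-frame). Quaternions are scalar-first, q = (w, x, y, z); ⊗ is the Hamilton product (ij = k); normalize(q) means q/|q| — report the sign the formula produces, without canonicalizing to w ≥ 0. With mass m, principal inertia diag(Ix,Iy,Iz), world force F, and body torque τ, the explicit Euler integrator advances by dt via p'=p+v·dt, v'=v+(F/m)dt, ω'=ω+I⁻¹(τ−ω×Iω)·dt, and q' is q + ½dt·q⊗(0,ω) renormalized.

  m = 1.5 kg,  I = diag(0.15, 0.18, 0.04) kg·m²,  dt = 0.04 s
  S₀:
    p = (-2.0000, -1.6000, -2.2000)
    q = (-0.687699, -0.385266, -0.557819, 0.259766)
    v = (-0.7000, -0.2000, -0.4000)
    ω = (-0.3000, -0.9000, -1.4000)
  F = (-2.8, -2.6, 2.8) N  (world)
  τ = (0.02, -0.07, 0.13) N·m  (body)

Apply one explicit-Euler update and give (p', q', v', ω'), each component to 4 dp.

p' = (-2.0280, -1.6080, -2.2160)
q' = (-0.6924, -0.3606, -0.5575, 0.2824)
v' = (-0.7747, -0.2693, -0.3253)
ω' = (-0.2476, -0.9258, -1.2781)

p + v·dt = (-2.0280, -1.6080, -2.2160)
v + (F/m)dt = (-0.7747, -0.2693, -0.3253)
gyro term ω×Iω = (-0.1764, 0.0462, 0.0081)
(τ − ω×Iω)/I = (1.3093, -0.6456, 3.0475)
ω' = ω + α·dt = (-0.2476, -0.9258, -1.2781)
Hamilton product q⊗(0,ω) = (-0.2539445, 1.2210457, 0.0016269, 1.1421723)
updated quaternion q' = (-0.6924, -0.3606, -0.5575, 0.2824)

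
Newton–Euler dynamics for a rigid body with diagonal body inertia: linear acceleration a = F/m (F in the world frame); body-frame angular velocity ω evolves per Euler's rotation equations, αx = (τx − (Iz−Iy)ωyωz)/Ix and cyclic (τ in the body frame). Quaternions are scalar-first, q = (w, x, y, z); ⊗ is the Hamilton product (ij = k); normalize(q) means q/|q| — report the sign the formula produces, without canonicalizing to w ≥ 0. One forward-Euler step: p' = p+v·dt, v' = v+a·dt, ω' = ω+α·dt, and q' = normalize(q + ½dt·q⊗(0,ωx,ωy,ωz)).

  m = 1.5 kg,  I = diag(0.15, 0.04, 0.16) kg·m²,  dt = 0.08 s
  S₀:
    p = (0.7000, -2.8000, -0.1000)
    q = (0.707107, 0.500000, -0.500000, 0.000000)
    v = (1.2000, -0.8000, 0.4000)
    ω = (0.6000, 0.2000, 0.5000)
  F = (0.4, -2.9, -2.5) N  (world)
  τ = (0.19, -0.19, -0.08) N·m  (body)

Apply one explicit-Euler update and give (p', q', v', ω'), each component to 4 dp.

p' = (0.7960, -2.8640, -0.0680)
q' = (0.6987, 0.5067, -0.5041, 0.0301)
v' = (1.2213, -0.9547, 0.2667)
ω' = (0.6949, -0.1740, 0.4666)

gyro term ω×Iω = (0.0120, -0.0030, -0.0132)
α = I⁻¹(τ − ω×Iω) = (1.1867, -4.6750, -0.4175)
ω' = ω + α·dt = (0.6949, -0.1740, 0.4666)
Hamilton product q⊗(0,ω) = (-0.2000000, 0.1742642, -0.1085786, 0.7535535)
q + ½dt·q⊗(0,ω), renormalized = (0.6987, 0.5067, -0.5041, 0.0301)
p + v·dt = (0.7960, -2.8640, -0.0680)
new velocity v' = (1.2213, -0.9547, 0.2667)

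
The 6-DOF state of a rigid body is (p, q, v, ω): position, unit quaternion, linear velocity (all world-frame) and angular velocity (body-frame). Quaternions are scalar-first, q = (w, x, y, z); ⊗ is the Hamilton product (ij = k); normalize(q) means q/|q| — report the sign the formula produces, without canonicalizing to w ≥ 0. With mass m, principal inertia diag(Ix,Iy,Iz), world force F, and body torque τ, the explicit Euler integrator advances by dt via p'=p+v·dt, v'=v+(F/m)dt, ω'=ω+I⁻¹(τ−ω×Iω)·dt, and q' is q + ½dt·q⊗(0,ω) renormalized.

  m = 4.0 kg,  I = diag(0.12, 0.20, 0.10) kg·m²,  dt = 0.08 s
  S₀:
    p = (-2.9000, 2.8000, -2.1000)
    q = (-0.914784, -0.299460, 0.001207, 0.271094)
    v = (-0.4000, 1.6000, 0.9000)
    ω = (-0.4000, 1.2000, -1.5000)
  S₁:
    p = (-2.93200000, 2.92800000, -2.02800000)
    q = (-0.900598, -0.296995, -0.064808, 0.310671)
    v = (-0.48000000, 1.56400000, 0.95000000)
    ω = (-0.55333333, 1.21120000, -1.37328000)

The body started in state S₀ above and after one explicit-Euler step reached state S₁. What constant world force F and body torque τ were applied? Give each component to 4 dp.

Δω = ω₁−ω₀ = (-0.15333333, 0.01120000, 0.12672000)
gyro term ω₀×Iω₀ = (0.1800, 0.0120, -0.0384)
applied torque τ = (-0.0500, 0.0400, 0.1200)
Δv = v₁−v₀ = (-0.08000000, -0.03600000, 0.05000000)
m·(v₁−v₀)/dt = (-4.0000, -1.8000, 2.5000)

F = (-4.0000, -1.8000, 2.5000)
τ = (-0.0500, 0.0400, 0.1200)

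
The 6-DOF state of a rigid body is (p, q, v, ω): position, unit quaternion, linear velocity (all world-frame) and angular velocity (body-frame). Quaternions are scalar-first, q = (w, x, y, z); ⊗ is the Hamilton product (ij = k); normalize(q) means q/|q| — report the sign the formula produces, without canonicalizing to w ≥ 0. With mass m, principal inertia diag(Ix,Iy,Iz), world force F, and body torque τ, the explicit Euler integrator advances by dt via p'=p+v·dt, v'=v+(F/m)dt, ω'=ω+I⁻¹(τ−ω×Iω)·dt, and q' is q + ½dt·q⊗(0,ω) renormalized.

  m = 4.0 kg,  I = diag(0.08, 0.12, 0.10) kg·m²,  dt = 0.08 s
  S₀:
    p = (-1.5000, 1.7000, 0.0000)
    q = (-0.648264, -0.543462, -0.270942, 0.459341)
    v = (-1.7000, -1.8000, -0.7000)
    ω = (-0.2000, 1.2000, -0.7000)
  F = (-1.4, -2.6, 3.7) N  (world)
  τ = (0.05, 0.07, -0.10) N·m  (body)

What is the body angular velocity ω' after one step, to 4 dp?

ω×(Iω) gyroscopic = (0.0168, -0.0028, -0.0096)
(τ − ω×Iω)/I = (0.4150, 0.6067, -0.9040)
ω + α·dt = (-0.1668, 1.2485, -0.7723)

ω' = (-0.1668, 1.2485, -0.7723)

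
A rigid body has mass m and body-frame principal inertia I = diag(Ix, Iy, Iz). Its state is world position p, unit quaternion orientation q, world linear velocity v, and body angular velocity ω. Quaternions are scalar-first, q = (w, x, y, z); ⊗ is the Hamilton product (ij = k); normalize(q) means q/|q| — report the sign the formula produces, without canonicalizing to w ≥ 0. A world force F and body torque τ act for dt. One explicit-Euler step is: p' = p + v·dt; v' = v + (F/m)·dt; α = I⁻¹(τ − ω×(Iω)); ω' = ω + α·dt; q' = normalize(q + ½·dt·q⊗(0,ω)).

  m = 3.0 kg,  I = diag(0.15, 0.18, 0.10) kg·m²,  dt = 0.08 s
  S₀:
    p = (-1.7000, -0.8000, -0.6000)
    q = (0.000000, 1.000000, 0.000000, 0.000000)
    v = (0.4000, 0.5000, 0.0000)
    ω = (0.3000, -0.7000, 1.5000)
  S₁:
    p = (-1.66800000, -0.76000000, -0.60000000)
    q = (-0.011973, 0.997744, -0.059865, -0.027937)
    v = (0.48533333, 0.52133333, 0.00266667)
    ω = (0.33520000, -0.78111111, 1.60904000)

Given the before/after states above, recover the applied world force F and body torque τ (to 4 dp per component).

Δv = v₁−v₀ = (0.08533333, 0.02133333, 0.00266667)
applied force F = (3.2000, 0.8000, 0.1000)
ω₁ − ω₀ = (0.03520000, -0.08111111, 0.10904000)
τ = I·(Δω/dt) + ω₀×(Iω₀) = (0.1500, -0.1600, 0.1300)

F = (3.2000, 0.8000, 0.1000)
τ = (0.1500, -0.1600, 0.1300)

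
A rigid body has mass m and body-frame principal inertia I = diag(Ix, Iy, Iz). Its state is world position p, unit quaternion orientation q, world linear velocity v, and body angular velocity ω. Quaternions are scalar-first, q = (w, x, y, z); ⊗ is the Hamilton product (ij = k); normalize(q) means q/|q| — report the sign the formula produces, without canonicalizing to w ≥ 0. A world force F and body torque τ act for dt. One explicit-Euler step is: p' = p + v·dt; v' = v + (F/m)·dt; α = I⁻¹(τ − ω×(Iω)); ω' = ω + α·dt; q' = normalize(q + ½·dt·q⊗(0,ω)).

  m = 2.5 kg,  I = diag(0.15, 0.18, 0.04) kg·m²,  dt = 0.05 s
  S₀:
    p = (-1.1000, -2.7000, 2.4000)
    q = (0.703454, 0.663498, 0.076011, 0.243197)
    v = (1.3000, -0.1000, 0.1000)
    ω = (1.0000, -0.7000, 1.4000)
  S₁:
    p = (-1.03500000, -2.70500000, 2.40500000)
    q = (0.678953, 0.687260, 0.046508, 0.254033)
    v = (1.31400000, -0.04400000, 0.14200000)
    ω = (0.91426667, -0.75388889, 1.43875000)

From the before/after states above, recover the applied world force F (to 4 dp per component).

F = (0.7000, 2.8000, 2.1000)

Δv = v₁−v₀ = (0.01400000, 0.05600000, 0.04200000)
applied force F = (0.7000, 2.8000, 2.1000)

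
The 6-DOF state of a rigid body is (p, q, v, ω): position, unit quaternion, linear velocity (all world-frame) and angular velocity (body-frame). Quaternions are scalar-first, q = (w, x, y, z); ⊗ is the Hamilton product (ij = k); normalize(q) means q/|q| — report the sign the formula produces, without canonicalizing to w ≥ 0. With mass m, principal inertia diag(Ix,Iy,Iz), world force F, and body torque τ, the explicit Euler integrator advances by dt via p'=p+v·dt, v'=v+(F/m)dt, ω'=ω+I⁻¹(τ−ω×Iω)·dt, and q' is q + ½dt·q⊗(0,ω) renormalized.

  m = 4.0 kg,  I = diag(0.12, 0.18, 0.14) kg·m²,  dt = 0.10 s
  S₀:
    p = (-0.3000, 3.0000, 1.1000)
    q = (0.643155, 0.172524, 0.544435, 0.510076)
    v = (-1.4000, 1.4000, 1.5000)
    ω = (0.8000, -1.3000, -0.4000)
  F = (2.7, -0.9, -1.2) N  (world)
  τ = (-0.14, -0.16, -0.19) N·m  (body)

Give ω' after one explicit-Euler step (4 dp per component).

ω' = (0.7007, -1.3924, -0.4911)

ω×(Iω) gyroscopic = (-0.0208, 0.0064, -0.0624)
α = I⁻¹(τ − ω×Iω) = (-0.9933, -0.9244, -0.9114)
ω' = ω + α·dt = (0.7007, -1.3924, -0.4911)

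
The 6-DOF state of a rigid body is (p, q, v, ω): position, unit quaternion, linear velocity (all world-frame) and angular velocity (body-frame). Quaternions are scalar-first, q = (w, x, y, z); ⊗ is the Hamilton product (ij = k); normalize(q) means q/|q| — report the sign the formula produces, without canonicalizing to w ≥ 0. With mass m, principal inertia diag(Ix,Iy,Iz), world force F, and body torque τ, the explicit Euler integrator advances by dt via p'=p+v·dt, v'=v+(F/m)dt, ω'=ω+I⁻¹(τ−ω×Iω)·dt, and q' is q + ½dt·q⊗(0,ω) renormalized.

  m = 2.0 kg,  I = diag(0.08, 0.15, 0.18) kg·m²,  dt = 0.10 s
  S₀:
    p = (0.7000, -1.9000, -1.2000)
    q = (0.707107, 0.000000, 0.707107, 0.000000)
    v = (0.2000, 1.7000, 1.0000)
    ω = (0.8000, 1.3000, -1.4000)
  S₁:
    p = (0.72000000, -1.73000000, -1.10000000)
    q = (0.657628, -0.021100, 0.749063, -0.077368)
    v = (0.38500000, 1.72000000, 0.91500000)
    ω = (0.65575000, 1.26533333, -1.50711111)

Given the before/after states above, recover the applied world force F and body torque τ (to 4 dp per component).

velocity change Δv = (0.18500000, 0.02000000, -0.08500000)
applied force F = (3.7000, 0.4000, -1.7000)
rate change Δω = (-0.14425000, -0.03466667, -0.10711111)
τ = I·(Δω/dt) + ω₀×(Iω₀) = (-0.1700, 0.0600, -0.1200)

F = (3.7000, 0.4000, -1.7000)
τ = (-0.1700, 0.0600, -0.1200)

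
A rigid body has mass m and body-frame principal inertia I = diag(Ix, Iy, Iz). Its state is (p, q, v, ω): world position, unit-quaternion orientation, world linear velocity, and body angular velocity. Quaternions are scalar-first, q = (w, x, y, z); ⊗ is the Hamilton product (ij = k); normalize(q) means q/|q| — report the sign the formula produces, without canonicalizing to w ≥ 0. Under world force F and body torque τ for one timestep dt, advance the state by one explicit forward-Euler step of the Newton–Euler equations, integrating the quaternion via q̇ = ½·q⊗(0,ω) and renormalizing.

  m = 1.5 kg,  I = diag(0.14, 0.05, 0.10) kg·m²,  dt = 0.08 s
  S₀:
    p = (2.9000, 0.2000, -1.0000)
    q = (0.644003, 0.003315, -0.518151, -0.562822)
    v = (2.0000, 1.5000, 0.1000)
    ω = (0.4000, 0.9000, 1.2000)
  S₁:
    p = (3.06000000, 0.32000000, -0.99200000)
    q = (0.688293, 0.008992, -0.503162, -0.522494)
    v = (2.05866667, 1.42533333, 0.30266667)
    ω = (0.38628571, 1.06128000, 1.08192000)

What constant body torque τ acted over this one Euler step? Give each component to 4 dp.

rate change Δω = (-0.01371429, 0.16128000, -0.11808000)
gyro term ω₀×Iω₀ = (0.0540, 0.0192, -0.0324)
I·α + gyro = (0.0300, 0.1200, -0.1800)

τ = (0.0300, 0.1200, -0.1800)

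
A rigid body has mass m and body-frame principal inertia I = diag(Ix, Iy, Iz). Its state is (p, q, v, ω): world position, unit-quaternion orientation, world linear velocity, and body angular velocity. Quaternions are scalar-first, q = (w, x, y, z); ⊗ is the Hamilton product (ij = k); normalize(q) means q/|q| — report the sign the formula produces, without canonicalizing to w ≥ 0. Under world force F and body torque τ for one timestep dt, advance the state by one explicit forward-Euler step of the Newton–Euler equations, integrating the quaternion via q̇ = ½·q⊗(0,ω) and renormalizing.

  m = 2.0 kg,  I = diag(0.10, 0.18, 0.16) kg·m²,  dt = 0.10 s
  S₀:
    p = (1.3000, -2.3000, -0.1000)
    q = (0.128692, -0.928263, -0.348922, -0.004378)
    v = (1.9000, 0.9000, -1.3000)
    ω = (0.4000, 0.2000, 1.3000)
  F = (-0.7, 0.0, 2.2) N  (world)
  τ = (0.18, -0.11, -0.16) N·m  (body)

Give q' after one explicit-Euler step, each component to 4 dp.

q⊗(0,ω) = (0.4467810, -0.4012462, 1.2307291, 0.1212158)
q' = normalize(q + ½dt·q⊗(0,ω)) = (0.1507, -0.9461, -0.2867, 0.0017)

q' = (0.1507, -0.9461, -0.2867, 0.0017)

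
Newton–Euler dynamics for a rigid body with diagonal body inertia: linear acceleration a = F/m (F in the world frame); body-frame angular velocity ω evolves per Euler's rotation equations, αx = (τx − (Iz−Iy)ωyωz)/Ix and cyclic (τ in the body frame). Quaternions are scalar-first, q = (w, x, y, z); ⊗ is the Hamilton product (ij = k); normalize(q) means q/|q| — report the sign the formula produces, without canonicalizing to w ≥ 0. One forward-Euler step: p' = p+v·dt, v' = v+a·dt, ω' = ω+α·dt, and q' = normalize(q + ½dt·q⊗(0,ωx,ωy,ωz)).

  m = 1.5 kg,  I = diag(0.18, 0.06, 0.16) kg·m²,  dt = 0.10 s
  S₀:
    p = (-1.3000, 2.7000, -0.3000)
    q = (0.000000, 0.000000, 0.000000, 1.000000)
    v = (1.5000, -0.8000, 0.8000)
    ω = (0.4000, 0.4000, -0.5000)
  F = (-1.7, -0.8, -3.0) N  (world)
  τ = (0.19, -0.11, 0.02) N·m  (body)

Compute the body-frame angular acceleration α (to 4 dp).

α = (1.1667, -1.7667, 0.2450)

gyro term ω×Iω = (-0.0200, -0.0040, -0.0192)
(τ − ω×Iω)/I = (1.1667, -1.7667, 0.2450)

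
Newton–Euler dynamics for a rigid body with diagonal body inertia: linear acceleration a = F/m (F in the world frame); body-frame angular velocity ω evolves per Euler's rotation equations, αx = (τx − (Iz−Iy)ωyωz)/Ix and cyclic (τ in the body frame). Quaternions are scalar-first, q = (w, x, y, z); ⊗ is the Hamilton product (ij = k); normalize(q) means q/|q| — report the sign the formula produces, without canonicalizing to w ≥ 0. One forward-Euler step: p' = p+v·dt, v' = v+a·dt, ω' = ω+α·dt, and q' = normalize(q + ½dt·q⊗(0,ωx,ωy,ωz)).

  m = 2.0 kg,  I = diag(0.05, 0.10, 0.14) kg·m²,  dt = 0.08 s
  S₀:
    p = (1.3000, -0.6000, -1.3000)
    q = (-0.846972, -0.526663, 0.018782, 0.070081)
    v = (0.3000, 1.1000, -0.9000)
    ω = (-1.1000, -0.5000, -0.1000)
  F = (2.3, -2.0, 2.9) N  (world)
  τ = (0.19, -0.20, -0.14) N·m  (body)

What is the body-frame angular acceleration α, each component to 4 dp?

α = (3.7600, -1.9010, -1.1964)

precession coupling ω×(Iω) = (0.0020, -0.0099, 0.0275)
angular accel α = (3.7600, -1.9010, -1.1964)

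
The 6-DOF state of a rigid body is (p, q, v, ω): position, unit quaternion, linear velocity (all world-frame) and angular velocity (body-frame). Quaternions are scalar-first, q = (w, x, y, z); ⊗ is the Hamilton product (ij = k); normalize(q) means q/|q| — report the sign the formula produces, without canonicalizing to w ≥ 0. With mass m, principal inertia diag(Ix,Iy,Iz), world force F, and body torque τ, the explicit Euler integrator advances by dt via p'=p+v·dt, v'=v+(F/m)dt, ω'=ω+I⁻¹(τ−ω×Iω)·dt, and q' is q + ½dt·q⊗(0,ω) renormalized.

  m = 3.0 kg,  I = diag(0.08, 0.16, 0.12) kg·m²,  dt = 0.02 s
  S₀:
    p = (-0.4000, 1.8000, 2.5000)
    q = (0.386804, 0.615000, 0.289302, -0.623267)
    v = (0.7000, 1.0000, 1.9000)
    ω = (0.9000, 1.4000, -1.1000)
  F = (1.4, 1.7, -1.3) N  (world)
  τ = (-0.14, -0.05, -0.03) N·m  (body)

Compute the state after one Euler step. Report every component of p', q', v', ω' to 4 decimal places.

p' = (-0.3860, 1.8200, 2.5380)
q' = (0.3703, 0.6239, 0.2958, -0.6214)
v' = (0.7093, 1.0113, 1.8913)
ω' = (0.8496, 1.3888, -1.1218)

ω×(Iω) gyroscopic = (0.0616, 0.0396, 0.1008)
α = I⁻¹(τ − ω×Iω) = (-2.5200, -0.5600, -1.0900)
new body rate ω' = (0.8496, 1.3888, -1.1218)
2q̇ = q⊗(0,ω) = (-1.6441165, 0.9024652, 0.6570853, 0.1751438)
q + ½dt·q⊗(0,ω), renormalized = (0.3703, 0.6239, 0.2958, -0.6214)
p' = p + v·dt = (-0.3860, 1.8200, 2.5380)
v + (F/m)dt = (0.7093, 1.0113, 1.8913)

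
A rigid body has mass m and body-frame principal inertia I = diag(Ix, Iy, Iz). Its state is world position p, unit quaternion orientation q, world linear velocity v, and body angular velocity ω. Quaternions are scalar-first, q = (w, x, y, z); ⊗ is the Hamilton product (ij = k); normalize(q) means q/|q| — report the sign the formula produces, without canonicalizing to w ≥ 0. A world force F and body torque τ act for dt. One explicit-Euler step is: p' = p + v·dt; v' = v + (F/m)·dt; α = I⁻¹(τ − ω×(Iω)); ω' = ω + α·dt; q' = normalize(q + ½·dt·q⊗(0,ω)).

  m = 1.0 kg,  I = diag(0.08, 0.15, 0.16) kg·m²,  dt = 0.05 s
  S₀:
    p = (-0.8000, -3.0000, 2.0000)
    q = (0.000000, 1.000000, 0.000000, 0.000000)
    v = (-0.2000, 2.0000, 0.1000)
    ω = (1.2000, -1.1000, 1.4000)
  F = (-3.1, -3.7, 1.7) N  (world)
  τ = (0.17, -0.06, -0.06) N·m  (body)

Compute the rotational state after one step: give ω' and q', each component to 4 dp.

ω×(Iω) gyroscopic = (-0.0154, -0.1344, -0.0924)
(τ − ω×Iω)/I = (2.3175, 0.4960, 0.2025)
ω' = ω + α·dt = (1.3159, -1.0752, 1.4101)
q⊗(0,ω) = (-1.2000000, 0.0000000, -1.4000000, -1.1000000)
updated quaternion q' = (-0.0300, 0.9986, -0.0349, -0.0275)

ω' = (1.3159, -1.0752, 1.4101)
q' = (-0.0300, 0.9986, -0.0349, -0.0275)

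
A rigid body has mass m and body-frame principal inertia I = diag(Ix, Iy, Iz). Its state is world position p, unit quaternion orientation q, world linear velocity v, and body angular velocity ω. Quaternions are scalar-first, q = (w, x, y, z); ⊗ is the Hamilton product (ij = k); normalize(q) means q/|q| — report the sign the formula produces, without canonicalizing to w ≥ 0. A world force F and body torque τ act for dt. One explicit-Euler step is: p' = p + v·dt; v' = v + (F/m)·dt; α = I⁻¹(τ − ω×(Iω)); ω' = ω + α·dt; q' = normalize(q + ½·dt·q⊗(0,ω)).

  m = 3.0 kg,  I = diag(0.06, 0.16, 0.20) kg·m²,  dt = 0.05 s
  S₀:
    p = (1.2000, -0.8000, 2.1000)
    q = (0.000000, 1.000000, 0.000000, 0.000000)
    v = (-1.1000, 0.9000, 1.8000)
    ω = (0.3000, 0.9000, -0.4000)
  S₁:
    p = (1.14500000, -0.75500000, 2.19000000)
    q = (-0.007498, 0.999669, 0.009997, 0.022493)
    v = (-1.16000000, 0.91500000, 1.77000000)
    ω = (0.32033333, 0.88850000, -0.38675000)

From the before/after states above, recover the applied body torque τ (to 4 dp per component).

τ = (0.0100, -0.0200, 0.0800)

ω₁ − ω₀ = (0.02033333, -0.01150000, 0.01325000)
I·α + gyro = (0.0100, -0.0200, 0.0800)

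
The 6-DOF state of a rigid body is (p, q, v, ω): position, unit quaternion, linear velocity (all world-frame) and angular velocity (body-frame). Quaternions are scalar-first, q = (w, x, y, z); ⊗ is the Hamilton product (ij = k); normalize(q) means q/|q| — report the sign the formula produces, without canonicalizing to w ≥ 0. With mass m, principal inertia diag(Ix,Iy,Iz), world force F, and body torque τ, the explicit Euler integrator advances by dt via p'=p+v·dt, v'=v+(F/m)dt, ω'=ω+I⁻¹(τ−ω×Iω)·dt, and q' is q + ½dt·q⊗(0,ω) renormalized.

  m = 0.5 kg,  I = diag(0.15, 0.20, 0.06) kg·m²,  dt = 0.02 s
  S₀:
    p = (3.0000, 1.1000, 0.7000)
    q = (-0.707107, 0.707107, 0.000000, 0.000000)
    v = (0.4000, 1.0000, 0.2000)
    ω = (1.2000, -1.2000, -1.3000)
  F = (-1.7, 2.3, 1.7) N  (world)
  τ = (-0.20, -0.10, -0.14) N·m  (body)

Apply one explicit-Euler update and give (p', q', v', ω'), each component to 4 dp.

a = (-3.4000, 4.6000, 3.4000)
new position p' = (3.0080, 1.1200, 0.7040)
new velocity v' = (0.3320, 1.0920, 0.2680)
precession coupling ω×(Iω) = (-0.2184, -0.1404, -0.0720)
α = I⁻¹(τ − ω×Iω) = (0.1227, 0.2020, -1.1333)
new body rate ω' = (1.2025, -1.1960, -1.3227)
2q̇ = q⊗(0,ω) = (-0.8485284, -0.8485284, 1.7677675, 0.0707107)
q' = normalize(q + ½dt·q⊗(0,ω)) = (-0.7154, 0.6985, 0.0177, 0.0007)

p' = (3.0080, 1.1200, 0.7040)
q' = (-0.7154, 0.6985, 0.0177, 0.0007)
v' = (0.3320, 1.0920, 0.2680)
ω' = (1.2025, -1.1960, -1.3227)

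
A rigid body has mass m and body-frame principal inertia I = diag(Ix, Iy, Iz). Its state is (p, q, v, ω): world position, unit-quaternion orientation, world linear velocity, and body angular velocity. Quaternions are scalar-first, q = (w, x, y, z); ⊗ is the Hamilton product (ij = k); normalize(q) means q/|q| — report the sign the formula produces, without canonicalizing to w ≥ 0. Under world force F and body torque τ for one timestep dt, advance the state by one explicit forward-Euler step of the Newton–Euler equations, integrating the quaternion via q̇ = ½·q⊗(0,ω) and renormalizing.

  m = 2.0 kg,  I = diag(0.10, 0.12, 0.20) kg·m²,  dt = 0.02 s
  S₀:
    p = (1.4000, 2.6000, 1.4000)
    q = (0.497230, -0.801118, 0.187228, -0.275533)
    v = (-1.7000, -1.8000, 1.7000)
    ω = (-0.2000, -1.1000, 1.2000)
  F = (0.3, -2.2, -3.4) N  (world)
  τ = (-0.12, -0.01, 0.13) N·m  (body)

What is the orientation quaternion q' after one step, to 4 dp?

2q̇ = q⊗(0,ω) = (0.3763668, -0.1778587, 0.4694952, 1.5153514)
q' = normalize(q + ½dt·q⊗(0,ω)) = (0.5009, -0.8028, 0.1919, -0.2603)

q' = (0.5009, -0.8028, 0.1919, -0.2603)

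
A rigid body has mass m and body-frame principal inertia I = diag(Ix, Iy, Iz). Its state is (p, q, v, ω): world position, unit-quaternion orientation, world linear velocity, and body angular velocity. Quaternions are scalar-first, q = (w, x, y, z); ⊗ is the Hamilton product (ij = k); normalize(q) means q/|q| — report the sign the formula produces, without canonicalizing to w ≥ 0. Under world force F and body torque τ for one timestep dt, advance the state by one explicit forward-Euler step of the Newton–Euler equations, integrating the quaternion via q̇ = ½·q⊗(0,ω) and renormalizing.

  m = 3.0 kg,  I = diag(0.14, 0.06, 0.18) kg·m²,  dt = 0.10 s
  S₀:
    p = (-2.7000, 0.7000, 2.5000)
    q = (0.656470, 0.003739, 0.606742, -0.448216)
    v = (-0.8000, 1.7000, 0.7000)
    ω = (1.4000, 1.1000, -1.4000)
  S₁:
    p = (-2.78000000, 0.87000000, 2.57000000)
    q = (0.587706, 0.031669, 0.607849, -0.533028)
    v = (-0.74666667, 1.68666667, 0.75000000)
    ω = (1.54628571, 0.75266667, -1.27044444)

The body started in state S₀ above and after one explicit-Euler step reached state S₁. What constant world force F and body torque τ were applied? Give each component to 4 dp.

v₁ − v₀ = (0.05333333, -0.01333333, 0.05000000)
applied force F = (1.6000, -0.4000, 1.5000)
ω₁ − ω₀ = (0.14628571, -0.34733333, 0.12955556)
τ = I·(Δω/dt) + ω₀×(Iω₀) = (0.0200, -0.1300, 0.1100)

F = (1.6000, -0.4000, 1.5000)
τ = (0.0200, -0.1300, 0.1100)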